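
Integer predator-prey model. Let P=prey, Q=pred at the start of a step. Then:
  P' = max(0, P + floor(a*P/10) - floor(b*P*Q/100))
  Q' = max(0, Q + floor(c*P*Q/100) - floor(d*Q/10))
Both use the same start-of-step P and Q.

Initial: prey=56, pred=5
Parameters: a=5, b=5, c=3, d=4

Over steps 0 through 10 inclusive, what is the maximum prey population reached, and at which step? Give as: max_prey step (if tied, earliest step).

Step 1: prey: 56+28-14=70; pred: 5+8-2=11
Step 2: prey: 70+35-38=67; pred: 11+23-4=30
Step 3: prey: 67+33-100=0; pred: 30+60-12=78
Step 4: prey: 0+0-0=0; pred: 78+0-31=47
Step 5: prey: 0+0-0=0; pred: 47+0-18=29
Step 6: prey: 0+0-0=0; pred: 29+0-11=18
Step 7: prey: 0+0-0=0; pred: 18+0-7=11
Step 8: prey: 0+0-0=0; pred: 11+0-4=7
Step 9: prey: 0+0-0=0; pred: 7+0-2=5
Step 10: prey: 0+0-0=0; pred: 5+0-2=3
Max prey = 70 at step 1

Answer: 70 1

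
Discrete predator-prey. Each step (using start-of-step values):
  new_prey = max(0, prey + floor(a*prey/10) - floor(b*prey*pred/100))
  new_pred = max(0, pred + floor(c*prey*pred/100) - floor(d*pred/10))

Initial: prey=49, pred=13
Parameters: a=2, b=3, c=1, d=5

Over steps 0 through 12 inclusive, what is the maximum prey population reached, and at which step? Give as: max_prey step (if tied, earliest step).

Step 1: prey: 49+9-19=39; pred: 13+6-6=13
Step 2: prey: 39+7-15=31; pred: 13+5-6=12
Step 3: prey: 31+6-11=26; pred: 12+3-6=9
Step 4: prey: 26+5-7=24; pred: 9+2-4=7
Step 5: prey: 24+4-5=23; pred: 7+1-3=5
Step 6: prey: 23+4-3=24; pred: 5+1-2=4
Step 7: prey: 24+4-2=26; pred: 4+0-2=2
Step 8: prey: 26+5-1=30; pred: 2+0-1=1
Step 9: prey: 30+6-0=36; pred: 1+0-0=1
Step 10: prey: 36+7-1=42; pred: 1+0-0=1
Step 11: prey: 42+8-1=49; pred: 1+0-0=1
Step 12: prey: 49+9-1=57; pred: 1+0-0=1
Max prey = 57 at step 12

Answer: 57 12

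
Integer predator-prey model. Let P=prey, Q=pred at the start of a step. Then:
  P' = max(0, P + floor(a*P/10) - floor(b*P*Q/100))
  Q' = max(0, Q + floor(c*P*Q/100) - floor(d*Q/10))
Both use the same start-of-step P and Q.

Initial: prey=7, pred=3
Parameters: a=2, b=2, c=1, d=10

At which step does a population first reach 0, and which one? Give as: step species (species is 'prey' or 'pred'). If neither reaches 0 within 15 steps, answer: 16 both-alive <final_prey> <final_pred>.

Step 1: prey: 7+1-0=8; pred: 3+0-3=0
First extinction: pred at step 1

Answer: 1 pred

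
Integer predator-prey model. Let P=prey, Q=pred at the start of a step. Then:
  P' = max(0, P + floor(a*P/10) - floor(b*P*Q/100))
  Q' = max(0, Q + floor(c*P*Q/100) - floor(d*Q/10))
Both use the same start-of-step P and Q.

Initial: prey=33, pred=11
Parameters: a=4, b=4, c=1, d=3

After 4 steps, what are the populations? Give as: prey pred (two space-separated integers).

Answer: 28 11

Derivation:
Step 1: prey: 33+13-14=32; pred: 11+3-3=11
Step 2: prey: 32+12-14=30; pred: 11+3-3=11
Step 3: prey: 30+12-13=29; pred: 11+3-3=11
Step 4: prey: 29+11-12=28; pred: 11+3-3=11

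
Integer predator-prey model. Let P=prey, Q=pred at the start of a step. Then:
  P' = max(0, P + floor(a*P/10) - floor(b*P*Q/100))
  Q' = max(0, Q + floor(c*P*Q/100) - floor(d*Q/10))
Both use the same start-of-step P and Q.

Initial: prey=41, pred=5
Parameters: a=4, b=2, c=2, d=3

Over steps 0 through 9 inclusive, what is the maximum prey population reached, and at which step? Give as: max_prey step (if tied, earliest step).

Answer: 74 3

Derivation:
Step 1: prey: 41+16-4=53; pred: 5+4-1=8
Step 2: prey: 53+21-8=66; pred: 8+8-2=14
Step 3: prey: 66+26-18=74; pred: 14+18-4=28
Step 4: prey: 74+29-41=62; pred: 28+41-8=61
Step 5: prey: 62+24-75=11; pred: 61+75-18=118
Step 6: prey: 11+4-25=0; pred: 118+25-35=108
Step 7: prey: 0+0-0=0; pred: 108+0-32=76
Step 8: prey: 0+0-0=0; pred: 76+0-22=54
Step 9: prey: 0+0-0=0; pred: 54+0-16=38
Max prey = 74 at step 3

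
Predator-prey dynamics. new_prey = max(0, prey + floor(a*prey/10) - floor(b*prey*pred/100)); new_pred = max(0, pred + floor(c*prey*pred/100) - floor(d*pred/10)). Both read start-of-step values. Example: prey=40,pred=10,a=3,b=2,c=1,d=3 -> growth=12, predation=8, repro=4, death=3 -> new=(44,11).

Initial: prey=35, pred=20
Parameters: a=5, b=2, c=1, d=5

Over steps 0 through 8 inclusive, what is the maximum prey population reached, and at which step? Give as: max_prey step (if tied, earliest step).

Answer: 106 7

Derivation:
Step 1: prey: 35+17-14=38; pred: 20+7-10=17
Step 2: prey: 38+19-12=45; pred: 17+6-8=15
Step 3: prey: 45+22-13=54; pred: 15+6-7=14
Step 4: prey: 54+27-15=66; pred: 14+7-7=14
Step 5: prey: 66+33-18=81; pred: 14+9-7=16
Step 6: prey: 81+40-25=96; pred: 16+12-8=20
Step 7: prey: 96+48-38=106; pred: 20+19-10=29
Step 8: prey: 106+53-61=98; pred: 29+30-14=45
Max prey = 106 at step 7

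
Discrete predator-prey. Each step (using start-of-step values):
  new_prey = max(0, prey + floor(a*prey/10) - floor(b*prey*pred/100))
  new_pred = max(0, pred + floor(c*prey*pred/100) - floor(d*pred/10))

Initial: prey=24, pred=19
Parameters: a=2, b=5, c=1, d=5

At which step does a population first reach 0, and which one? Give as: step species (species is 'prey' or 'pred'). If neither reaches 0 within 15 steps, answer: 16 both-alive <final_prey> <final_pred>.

Answer: 16 both-alive 2 1

Derivation:
Step 1: prey: 24+4-22=6; pred: 19+4-9=14
Step 2: prey: 6+1-4=3; pred: 14+0-7=7
Step 3: prey: 3+0-1=2; pred: 7+0-3=4
Step 4: prey: 2+0-0=2; pred: 4+0-2=2
Step 5: prey: 2+0-0=2; pred: 2+0-1=1
Step 6: prey: 2+0-0=2; pred: 1+0-0=1
Steps 7-15: state stable at prey=2, pred=1 (no change)
No extinction within 15 steps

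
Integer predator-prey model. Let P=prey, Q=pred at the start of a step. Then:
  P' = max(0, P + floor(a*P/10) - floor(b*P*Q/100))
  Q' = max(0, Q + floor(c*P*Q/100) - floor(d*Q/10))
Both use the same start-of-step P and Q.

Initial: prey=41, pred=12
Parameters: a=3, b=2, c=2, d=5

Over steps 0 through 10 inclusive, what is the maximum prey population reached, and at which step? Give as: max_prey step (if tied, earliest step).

Step 1: prey: 41+12-9=44; pred: 12+9-6=15
Step 2: prey: 44+13-13=44; pred: 15+13-7=21
Step 3: prey: 44+13-18=39; pred: 21+18-10=29
Step 4: prey: 39+11-22=28; pred: 29+22-14=37
Step 5: prey: 28+8-20=16; pred: 37+20-18=39
Step 6: prey: 16+4-12=8; pred: 39+12-19=32
Step 7: prey: 8+2-5=5; pred: 32+5-16=21
Step 8: prey: 5+1-2=4; pred: 21+2-10=13
Step 9: prey: 4+1-1=4; pred: 13+1-6=8
Step 10: prey: 4+1-0=5; pred: 8+0-4=4
Max prey = 44 at step 1

Answer: 44 1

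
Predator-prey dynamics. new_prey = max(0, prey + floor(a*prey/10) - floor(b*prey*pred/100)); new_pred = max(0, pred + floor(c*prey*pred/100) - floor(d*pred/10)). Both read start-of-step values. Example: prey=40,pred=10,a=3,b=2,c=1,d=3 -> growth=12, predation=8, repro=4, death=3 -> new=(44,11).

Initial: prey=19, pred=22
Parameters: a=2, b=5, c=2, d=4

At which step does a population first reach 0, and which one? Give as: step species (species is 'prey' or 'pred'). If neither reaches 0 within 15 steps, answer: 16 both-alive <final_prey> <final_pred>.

Step 1: prey: 19+3-20=2; pred: 22+8-8=22
Step 2: prey: 2+0-2=0; pred: 22+0-8=14
First extinction: prey at step 2

Answer: 2 prey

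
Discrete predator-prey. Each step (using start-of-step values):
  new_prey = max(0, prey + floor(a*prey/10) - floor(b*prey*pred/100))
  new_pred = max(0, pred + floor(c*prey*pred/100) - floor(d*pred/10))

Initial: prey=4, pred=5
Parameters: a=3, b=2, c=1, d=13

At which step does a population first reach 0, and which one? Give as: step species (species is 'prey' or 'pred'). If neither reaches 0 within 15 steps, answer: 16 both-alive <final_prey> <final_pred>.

Answer: 1 pred

Derivation:
Step 1: prey: 4+1-0=5; pred: 5+0-6=0
First extinction: pred at step 1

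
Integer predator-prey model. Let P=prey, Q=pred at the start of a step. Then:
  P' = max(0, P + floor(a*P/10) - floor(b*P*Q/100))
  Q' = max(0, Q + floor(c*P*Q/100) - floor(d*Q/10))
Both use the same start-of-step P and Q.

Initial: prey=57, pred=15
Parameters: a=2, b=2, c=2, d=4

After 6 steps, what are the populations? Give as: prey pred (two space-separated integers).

Answer: 1 18

Derivation:
Step 1: prey: 57+11-17=51; pred: 15+17-6=26
Step 2: prey: 51+10-26=35; pred: 26+26-10=42
Step 3: prey: 35+7-29=13; pred: 42+29-16=55
Step 4: prey: 13+2-14=1; pred: 55+14-22=47
Step 5: prey: 1+0-0=1; pred: 47+0-18=29
Step 6: prey: 1+0-0=1; pred: 29+0-11=18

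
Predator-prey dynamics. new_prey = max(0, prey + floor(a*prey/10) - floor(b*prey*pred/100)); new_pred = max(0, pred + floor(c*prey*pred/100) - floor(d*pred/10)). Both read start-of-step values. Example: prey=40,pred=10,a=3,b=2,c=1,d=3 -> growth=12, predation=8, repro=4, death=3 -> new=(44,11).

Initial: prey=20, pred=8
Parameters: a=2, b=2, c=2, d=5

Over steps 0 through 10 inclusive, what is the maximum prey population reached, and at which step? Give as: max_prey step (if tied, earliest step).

Answer: 39 9

Derivation:
Step 1: prey: 20+4-3=21; pred: 8+3-4=7
Step 2: prey: 21+4-2=23; pred: 7+2-3=6
Step 3: prey: 23+4-2=25; pred: 6+2-3=5
Step 4: prey: 25+5-2=28; pred: 5+2-2=5
Step 5: prey: 28+5-2=31; pred: 5+2-2=5
Step 6: prey: 31+6-3=34; pred: 5+3-2=6
Step 7: prey: 34+6-4=36; pred: 6+4-3=7
Step 8: prey: 36+7-5=38; pred: 7+5-3=9
Step 9: prey: 38+7-6=39; pred: 9+6-4=11
Step 10: prey: 39+7-8=38; pred: 11+8-5=14
Max prey = 39 at step 9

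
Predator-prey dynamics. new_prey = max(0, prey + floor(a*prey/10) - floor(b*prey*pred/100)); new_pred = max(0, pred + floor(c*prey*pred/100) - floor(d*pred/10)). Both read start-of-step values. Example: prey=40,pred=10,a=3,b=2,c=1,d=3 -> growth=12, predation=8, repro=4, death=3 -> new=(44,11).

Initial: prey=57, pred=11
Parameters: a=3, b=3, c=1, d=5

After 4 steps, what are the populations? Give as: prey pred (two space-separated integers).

Answer: 46 11

Derivation:
Step 1: prey: 57+17-18=56; pred: 11+6-5=12
Step 2: prey: 56+16-20=52; pred: 12+6-6=12
Step 3: prey: 52+15-18=49; pred: 12+6-6=12
Step 4: prey: 49+14-17=46; pred: 12+5-6=11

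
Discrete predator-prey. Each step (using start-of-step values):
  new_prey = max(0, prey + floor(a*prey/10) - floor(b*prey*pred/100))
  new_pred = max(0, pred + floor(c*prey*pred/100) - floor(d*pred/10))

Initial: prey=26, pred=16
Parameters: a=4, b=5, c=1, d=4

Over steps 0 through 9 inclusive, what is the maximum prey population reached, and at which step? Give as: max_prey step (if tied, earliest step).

Answer: 28 9

Derivation:
Step 1: prey: 26+10-20=16; pred: 16+4-6=14
Step 2: prey: 16+6-11=11; pred: 14+2-5=11
Step 3: prey: 11+4-6=9; pred: 11+1-4=8
Step 4: prey: 9+3-3=9; pred: 8+0-3=5
Step 5: prey: 9+3-2=10; pred: 5+0-2=3
Step 6: prey: 10+4-1=13; pred: 3+0-1=2
Step 7: prey: 13+5-1=17; pred: 2+0-0=2
Step 8: prey: 17+6-1=22; pred: 2+0-0=2
Step 9: prey: 22+8-2=28; pred: 2+0-0=2
Max prey = 28 at step 9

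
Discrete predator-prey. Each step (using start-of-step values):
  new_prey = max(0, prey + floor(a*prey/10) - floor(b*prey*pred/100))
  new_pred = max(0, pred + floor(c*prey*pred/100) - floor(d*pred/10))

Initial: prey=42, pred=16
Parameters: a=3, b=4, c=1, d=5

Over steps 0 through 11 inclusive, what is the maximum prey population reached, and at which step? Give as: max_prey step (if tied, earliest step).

Answer: 77 11

Derivation:
Step 1: prey: 42+12-26=28; pred: 16+6-8=14
Step 2: prey: 28+8-15=21; pred: 14+3-7=10
Step 3: prey: 21+6-8=19; pred: 10+2-5=7
Step 4: prey: 19+5-5=19; pred: 7+1-3=5
Step 5: prey: 19+5-3=21; pred: 5+0-2=3
Step 6: prey: 21+6-2=25; pred: 3+0-1=2
Step 7: prey: 25+7-2=30; pred: 2+0-1=1
Step 8: prey: 30+9-1=38; pred: 1+0-0=1
Step 9: prey: 38+11-1=48; pred: 1+0-0=1
Step 10: prey: 48+14-1=61; pred: 1+0-0=1
Step 11: prey: 61+18-2=77; pred: 1+0-0=1
Max prey = 77 at step 11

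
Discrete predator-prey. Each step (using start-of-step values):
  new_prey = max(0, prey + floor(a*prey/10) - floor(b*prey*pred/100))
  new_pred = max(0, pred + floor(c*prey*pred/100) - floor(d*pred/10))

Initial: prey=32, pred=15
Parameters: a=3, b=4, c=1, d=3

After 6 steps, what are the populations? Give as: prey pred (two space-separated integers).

Answer: 8 5

Derivation:
Step 1: prey: 32+9-19=22; pred: 15+4-4=15
Step 2: prey: 22+6-13=15; pred: 15+3-4=14
Step 3: prey: 15+4-8=11; pred: 14+2-4=12
Step 4: prey: 11+3-5=9; pred: 12+1-3=10
Step 5: prey: 9+2-3=8; pred: 10+0-3=7
Step 6: prey: 8+2-2=8; pred: 7+0-2=5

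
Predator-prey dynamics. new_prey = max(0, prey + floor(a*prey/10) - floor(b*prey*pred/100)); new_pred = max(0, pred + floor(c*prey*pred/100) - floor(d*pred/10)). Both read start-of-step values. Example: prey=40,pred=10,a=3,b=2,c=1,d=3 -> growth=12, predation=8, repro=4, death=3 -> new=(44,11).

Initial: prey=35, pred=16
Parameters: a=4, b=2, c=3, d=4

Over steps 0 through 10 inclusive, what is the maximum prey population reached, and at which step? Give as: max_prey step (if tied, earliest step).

Answer: 38 1

Derivation:
Step 1: prey: 35+14-11=38; pred: 16+16-6=26
Step 2: prey: 38+15-19=34; pred: 26+29-10=45
Step 3: prey: 34+13-30=17; pred: 45+45-18=72
Step 4: prey: 17+6-24=0; pred: 72+36-28=80
Step 5: prey: 0+0-0=0; pred: 80+0-32=48
Step 6: prey: 0+0-0=0; pred: 48+0-19=29
Step 7: prey: 0+0-0=0; pred: 29+0-11=18
Step 8: prey: 0+0-0=0; pred: 18+0-7=11
Step 9: prey: 0+0-0=0; pred: 11+0-4=7
Step 10: prey: 0+0-0=0; pred: 7+0-2=5
Max prey = 38 at step 1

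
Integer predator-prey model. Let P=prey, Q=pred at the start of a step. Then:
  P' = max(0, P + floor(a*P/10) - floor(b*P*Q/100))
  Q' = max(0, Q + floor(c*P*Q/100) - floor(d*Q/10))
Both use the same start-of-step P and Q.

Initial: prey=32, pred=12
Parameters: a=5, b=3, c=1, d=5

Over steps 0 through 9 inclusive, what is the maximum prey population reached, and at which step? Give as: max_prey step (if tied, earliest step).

Step 1: prey: 32+16-11=37; pred: 12+3-6=9
Step 2: prey: 37+18-9=46; pred: 9+3-4=8
Step 3: prey: 46+23-11=58; pred: 8+3-4=7
Step 4: prey: 58+29-12=75; pred: 7+4-3=8
Step 5: prey: 75+37-18=94; pred: 8+6-4=10
Step 6: prey: 94+47-28=113; pred: 10+9-5=14
Step 7: prey: 113+56-47=122; pred: 14+15-7=22
Step 8: prey: 122+61-80=103; pred: 22+26-11=37
Step 9: prey: 103+51-114=40; pred: 37+38-18=57
Max prey = 122 at step 7

Answer: 122 7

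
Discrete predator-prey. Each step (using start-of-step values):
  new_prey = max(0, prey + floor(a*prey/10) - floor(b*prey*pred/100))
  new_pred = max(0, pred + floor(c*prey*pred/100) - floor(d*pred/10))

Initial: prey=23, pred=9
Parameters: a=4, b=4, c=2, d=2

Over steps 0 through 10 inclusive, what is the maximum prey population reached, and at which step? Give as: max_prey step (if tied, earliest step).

Step 1: prey: 23+9-8=24; pred: 9+4-1=12
Step 2: prey: 24+9-11=22; pred: 12+5-2=15
Step 3: prey: 22+8-13=17; pred: 15+6-3=18
Step 4: prey: 17+6-12=11; pred: 18+6-3=21
Step 5: prey: 11+4-9=6; pred: 21+4-4=21
Step 6: prey: 6+2-5=3; pred: 21+2-4=19
Step 7: prey: 3+1-2=2; pred: 19+1-3=17
Step 8: prey: 2+0-1=1; pred: 17+0-3=14
Step 9: prey: 1+0-0=1; pred: 14+0-2=12
Step 10: prey: 1+0-0=1; pred: 12+0-2=10
Max prey = 24 at step 1

Answer: 24 1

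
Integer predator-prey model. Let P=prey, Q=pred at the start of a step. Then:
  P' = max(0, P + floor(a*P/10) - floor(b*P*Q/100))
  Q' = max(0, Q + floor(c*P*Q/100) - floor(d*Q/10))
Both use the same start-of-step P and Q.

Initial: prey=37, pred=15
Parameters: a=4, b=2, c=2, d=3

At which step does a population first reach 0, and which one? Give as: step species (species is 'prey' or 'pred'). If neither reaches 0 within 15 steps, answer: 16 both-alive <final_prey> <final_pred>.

Answer: 6 prey

Derivation:
Step 1: prey: 37+14-11=40; pred: 15+11-4=22
Step 2: prey: 40+16-17=39; pred: 22+17-6=33
Step 3: prey: 39+15-25=29; pred: 33+25-9=49
Step 4: prey: 29+11-28=12; pred: 49+28-14=63
Step 5: prey: 12+4-15=1; pred: 63+15-18=60
Step 6: prey: 1+0-1=0; pred: 60+1-18=43
First extinction: prey at step 6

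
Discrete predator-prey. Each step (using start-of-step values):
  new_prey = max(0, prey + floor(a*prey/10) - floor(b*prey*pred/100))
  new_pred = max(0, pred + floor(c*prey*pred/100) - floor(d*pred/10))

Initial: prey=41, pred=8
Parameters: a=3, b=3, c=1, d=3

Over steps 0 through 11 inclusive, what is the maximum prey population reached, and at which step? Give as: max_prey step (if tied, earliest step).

Step 1: prey: 41+12-9=44; pred: 8+3-2=9
Step 2: prey: 44+13-11=46; pred: 9+3-2=10
Step 3: prey: 46+13-13=46; pred: 10+4-3=11
Step 4: prey: 46+13-15=44; pred: 11+5-3=13
Step 5: prey: 44+13-17=40; pred: 13+5-3=15
Step 6: prey: 40+12-18=34; pred: 15+6-4=17
Step 7: prey: 34+10-17=27; pred: 17+5-5=17
Step 8: prey: 27+8-13=22; pred: 17+4-5=16
Step 9: prey: 22+6-10=18; pred: 16+3-4=15
Step 10: prey: 18+5-8=15; pred: 15+2-4=13
Step 11: prey: 15+4-5=14; pred: 13+1-3=11
Max prey = 46 at step 2

Answer: 46 2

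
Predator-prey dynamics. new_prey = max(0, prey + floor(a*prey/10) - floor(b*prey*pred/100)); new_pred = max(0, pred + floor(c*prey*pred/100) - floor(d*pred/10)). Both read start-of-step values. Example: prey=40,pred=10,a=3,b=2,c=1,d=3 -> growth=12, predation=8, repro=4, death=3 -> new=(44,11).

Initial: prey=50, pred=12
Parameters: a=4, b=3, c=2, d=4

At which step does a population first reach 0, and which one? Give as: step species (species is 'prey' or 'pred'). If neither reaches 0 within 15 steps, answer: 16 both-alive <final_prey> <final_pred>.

Answer: 5 prey

Derivation:
Step 1: prey: 50+20-18=52; pred: 12+12-4=20
Step 2: prey: 52+20-31=41; pred: 20+20-8=32
Step 3: prey: 41+16-39=18; pred: 32+26-12=46
Step 4: prey: 18+7-24=1; pred: 46+16-18=44
Step 5: prey: 1+0-1=0; pred: 44+0-17=27
First extinction: prey at step 5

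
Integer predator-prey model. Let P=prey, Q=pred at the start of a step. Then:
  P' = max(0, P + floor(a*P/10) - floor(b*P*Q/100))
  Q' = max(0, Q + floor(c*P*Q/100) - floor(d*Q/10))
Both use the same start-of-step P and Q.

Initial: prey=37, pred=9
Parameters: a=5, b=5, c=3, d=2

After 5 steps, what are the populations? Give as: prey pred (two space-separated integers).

Step 1: prey: 37+18-16=39; pred: 9+9-1=17
Step 2: prey: 39+19-33=25; pred: 17+19-3=33
Step 3: prey: 25+12-41=0; pred: 33+24-6=51
Step 4: prey: 0+0-0=0; pred: 51+0-10=41
Step 5: prey: 0+0-0=0; pred: 41+0-8=33

Answer: 0 33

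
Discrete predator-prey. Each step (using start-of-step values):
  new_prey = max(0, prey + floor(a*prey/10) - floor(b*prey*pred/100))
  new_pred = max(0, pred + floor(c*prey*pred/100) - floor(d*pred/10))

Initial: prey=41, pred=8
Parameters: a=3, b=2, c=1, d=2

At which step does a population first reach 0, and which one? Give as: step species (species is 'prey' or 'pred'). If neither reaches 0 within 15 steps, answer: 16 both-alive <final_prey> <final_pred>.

Step 1: prey: 41+12-6=47; pred: 8+3-1=10
Step 2: prey: 47+14-9=52; pred: 10+4-2=12
Step 3: prey: 52+15-12=55; pred: 12+6-2=16
Step 4: prey: 55+16-17=54; pred: 16+8-3=21
Step 5: prey: 54+16-22=48; pred: 21+11-4=28
Step 6: prey: 48+14-26=36; pred: 28+13-5=36
Step 7: prey: 36+10-25=21; pred: 36+12-7=41
Step 8: prey: 21+6-17=10; pred: 41+8-8=41
Step 9: prey: 10+3-8=5; pred: 41+4-8=37
Step 10: prey: 5+1-3=3; pred: 37+1-7=31
Step 11: prey: 3+0-1=2; pred: 31+0-6=25
Step 12: prey: 2+0-1=1; pred: 25+0-5=20
Step 13: prey: 1+0-0=1; pred: 20+0-4=16
Step 14: prey: 1+0-0=1; pred: 16+0-3=13
Step 15: prey: 1+0-0=1; pred: 13+0-2=11
No extinction within 15 steps

Answer: 16 both-alive 1 11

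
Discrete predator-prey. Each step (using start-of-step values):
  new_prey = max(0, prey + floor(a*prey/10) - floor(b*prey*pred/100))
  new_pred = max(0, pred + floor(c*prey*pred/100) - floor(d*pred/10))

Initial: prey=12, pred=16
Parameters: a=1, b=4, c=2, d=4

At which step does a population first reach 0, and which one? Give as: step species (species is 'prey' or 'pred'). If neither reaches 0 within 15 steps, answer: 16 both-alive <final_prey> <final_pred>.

Step 1: prey: 12+1-7=6; pred: 16+3-6=13
Step 2: prey: 6+0-3=3; pred: 13+1-5=9
Step 3: prey: 3+0-1=2; pred: 9+0-3=6
Step 4: prey: 2+0-0=2; pred: 6+0-2=4
Step 5: prey: 2+0-0=2; pred: 4+0-1=3
Step 6: prey: 2+0-0=2; pred: 3+0-1=2
Step 7: prey: 2+0-0=2; pred: 2+0-0=2
Steps 8-15: state stable at prey=2, pred=2 (no change)
No extinction within 15 steps

Answer: 16 both-alive 2 2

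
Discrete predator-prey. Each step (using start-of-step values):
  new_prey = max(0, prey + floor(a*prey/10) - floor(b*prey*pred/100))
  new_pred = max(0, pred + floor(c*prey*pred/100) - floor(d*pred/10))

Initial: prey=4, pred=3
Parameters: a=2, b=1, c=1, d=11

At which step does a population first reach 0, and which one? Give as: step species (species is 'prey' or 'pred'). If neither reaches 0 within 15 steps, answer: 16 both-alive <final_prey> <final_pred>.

Answer: 1 pred

Derivation:
Step 1: prey: 4+0-0=4; pred: 3+0-3=0
First extinction: pred at step 1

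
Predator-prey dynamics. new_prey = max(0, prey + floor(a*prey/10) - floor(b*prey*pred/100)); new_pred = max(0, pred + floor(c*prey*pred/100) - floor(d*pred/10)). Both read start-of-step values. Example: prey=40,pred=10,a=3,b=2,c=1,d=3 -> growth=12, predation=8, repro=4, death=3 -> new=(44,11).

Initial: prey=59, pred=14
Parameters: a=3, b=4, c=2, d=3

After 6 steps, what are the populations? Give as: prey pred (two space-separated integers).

Step 1: prey: 59+17-33=43; pred: 14+16-4=26
Step 2: prey: 43+12-44=11; pred: 26+22-7=41
Step 3: prey: 11+3-18=0; pred: 41+9-12=38
Step 4: prey: 0+0-0=0; pred: 38+0-11=27
Step 5: prey: 0+0-0=0; pred: 27+0-8=19
Step 6: prey: 0+0-0=0; pred: 19+0-5=14

Answer: 0 14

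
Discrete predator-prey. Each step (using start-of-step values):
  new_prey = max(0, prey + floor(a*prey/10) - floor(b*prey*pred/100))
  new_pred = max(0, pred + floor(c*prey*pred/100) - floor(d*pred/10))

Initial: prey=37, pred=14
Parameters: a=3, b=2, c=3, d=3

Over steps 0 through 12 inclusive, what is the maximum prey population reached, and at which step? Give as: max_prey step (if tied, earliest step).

Step 1: prey: 37+11-10=38; pred: 14+15-4=25
Step 2: prey: 38+11-19=30; pred: 25+28-7=46
Step 3: prey: 30+9-27=12; pred: 46+41-13=74
Step 4: prey: 12+3-17=0; pred: 74+26-22=78
Step 5: prey: 0+0-0=0; pred: 78+0-23=55
Step 6: prey: 0+0-0=0; pred: 55+0-16=39
Step 7: prey: 0+0-0=0; pred: 39+0-11=28
Step 8: prey: 0+0-0=0; pred: 28+0-8=20
Step 9: prey: 0+0-0=0; pred: 20+0-6=14
Step 10: prey: 0+0-0=0; pred: 14+0-4=10
Step 11: prey: 0+0-0=0; pred: 10+0-3=7
Step 12: prey: 0+0-0=0; pred: 7+0-2=5
Max prey = 38 at step 1

Answer: 38 1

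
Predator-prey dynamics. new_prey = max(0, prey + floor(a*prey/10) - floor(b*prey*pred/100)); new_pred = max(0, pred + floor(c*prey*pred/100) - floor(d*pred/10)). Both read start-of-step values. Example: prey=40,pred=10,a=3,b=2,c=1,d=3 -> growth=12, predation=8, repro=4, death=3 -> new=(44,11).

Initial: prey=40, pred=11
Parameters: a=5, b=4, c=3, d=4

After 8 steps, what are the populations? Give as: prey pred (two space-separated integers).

Answer: 0 5

Derivation:
Step 1: prey: 40+20-17=43; pred: 11+13-4=20
Step 2: prey: 43+21-34=30; pred: 20+25-8=37
Step 3: prey: 30+15-44=1; pred: 37+33-14=56
Step 4: prey: 1+0-2=0; pred: 56+1-22=35
Step 5: prey: 0+0-0=0; pred: 35+0-14=21
Step 6: prey: 0+0-0=0; pred: 21+0-8=13
Step 7: prey: 0+0-0=0; pred: 13+0-5=8
Step 8: prey: 0+0-0=0; pred: 8+0-3=5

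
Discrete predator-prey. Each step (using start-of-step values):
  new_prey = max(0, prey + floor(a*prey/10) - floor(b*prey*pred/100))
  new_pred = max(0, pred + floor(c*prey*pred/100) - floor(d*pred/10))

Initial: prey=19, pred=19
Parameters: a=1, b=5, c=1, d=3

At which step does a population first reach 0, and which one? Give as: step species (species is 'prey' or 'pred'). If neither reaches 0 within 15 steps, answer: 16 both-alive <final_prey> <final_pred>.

Step 1: prey: 19+1-18=2; pred: 19+3-5=17
Step 2: prey: 2+0-1=1; pred: 17+0-5=12
Step 3: prey: 1+0-0=1; pred: 12+0-3=9
Step 4: prey: 1+0-0=1; pred: 9+0-2=7
Step 5: prey: 1+0-0=1; pred: 7+0-2=5
Step 6: prey: 1+0-0=1; pred: 5+0-1=4
Step 7: prey: 1+0-0=1; pred: 4+0-1=3
Step 8: prey: 1+0-0=1; pred: 3+0-0=3
Steps 9-15: state stable at prey=1, pred=3 (no change)
No extinction within 15 steps

Answer: 16 both-alive 1 3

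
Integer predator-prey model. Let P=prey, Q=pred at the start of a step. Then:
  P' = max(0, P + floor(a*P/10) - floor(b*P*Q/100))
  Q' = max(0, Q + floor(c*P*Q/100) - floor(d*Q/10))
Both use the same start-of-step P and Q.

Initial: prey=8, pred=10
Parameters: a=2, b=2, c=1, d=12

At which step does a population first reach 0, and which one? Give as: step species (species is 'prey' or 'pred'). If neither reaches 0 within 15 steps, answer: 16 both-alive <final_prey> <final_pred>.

Step 1: prey: 8+1-1=8; pred: 10+0-12=0
First extinction: pred at step 1

Answer: 1 pred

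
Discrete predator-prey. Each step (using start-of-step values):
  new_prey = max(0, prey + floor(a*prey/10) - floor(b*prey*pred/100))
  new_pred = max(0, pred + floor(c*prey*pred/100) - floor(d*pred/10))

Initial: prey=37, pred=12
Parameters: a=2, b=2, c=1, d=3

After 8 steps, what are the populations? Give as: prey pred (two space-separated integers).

Answer: 21 12

Derivation:
Step 1: prey: 37+7-8=36; pred: 12+4-3=13
Step 2: prey: 36+7-9=34; pred: 13+4-3=14
Step 3: prey: 34+6-9=31; pred: 14+4-4=14
Step 4: prey: 31+6-8=29; pred: 14+4-4=14
Step 5: prey: 29+5-8=26; pred: 14+4-4=14
Step 6: prey: 26+5-7=24; pred: 14+3-4=13
Step 7: prey: 24+4-6=22; pred: 13+3-3=13
Step 8: prey: 22+4-5=21; pred: 13+2-3=12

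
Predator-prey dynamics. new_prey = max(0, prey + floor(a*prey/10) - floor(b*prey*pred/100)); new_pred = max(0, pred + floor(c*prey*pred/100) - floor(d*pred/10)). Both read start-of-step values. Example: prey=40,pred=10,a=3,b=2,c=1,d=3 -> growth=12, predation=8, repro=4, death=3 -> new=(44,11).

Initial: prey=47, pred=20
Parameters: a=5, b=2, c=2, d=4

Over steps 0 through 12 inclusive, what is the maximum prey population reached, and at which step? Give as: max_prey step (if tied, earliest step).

Answer: 52 1

Derivation:
Step 1: prey: 47+23-18=52; pred: 20+18-8=30
Step 2: prey: 52+26-31=47; pred: 30+31-12=49
Step 3: prey: 47+23-46=24; pred: 49+46-19=76
Step 4: prey: 24+12-36=0; pred: 76+36-30=82
Step 5: prey: 0+0-0=0; pred: 82+0-32=50
Step 6: prey: 0+0-0=0; pred: 50+0-20=30
Step 7: prey: 0+0-0=0; pred: 30+0-12=18
Step 8: prey: 0+0-0=0; pred: 18+0-7=11
Step 9: prey: 0+0-0=0; pred: 11+0-4=7
Step 10: prey: 0+0-0=0; pred: 7+0-2=5
Step 11: prey: 0+0-0=0; pred: 5+0-2=3
Step 12: prey: 0+0-0=0; pred: 3+0-1=2
Max prey = 52 at step 1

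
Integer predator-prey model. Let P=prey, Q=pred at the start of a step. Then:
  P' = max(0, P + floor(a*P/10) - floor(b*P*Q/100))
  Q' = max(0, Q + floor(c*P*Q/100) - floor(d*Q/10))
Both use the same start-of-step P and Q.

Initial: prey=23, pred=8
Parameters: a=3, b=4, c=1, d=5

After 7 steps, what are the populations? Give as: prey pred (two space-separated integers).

Answer: 68 1

Derivation:
Step 1: prey: 23+6-7=22; pred: 8+1-4=5
Step 2: prey: 22+6-4=24; pred: 5+1-2=4
Step 3: prey: 24+7-3=28; pred: 4+0-2=2
Step 4: prey: 28+8-2=34; pred: 2+0-1=1
Step 5: prey: 34+10-1=43; pred: 1+0-0=1
Step 6: prey: 43+12-1=54; pred: 1+0-0=1
Step 7: prey: 54+16-2=68; pred: 1+0-0=1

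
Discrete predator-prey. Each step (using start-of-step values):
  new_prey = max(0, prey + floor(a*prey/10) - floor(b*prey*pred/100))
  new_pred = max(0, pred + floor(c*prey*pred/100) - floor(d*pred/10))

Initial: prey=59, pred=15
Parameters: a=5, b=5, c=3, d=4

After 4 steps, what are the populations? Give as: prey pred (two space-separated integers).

Answer: 0 25

Derivation:
Step 1: prey: 59+29-44=44; pred: 15+26-6=35
Step 2: prey: 44+22-77=0; pred: 35+46-14=67
Step 3: prey: 0+0-0=0; pred: 67+0-26=41
Step 4: prey: 0+0-0=0; pred: 41+0-16=25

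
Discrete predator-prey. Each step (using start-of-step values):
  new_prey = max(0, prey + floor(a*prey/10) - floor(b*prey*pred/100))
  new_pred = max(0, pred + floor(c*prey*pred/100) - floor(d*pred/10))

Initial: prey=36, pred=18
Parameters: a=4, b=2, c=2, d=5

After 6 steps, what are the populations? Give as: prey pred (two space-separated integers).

Answer: 11 31

Derivation:
Step 1: prey: 36+14-12=38; pred: 18+12-9=21
Step 2: prey: 38+15-15=38; pred: 21+15-10=26
Step 3: prey: 38+15-19=34; pred: 26+19-13=32
Step 4: prey: 34+13-21=26; pred: 32+21-16=37
Step 5: prey: 26+10-19=17; pred: 37+19-18=38
Step 6: prey: 17+6-12=11; pred: 38+12-19=31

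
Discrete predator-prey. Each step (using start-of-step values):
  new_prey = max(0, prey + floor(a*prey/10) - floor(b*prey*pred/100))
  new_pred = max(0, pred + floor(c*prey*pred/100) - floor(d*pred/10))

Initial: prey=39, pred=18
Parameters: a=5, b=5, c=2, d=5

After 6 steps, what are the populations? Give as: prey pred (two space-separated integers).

Answer: 6 2

Derivation:
Step 1: prey: 39+19-35=23; pred: 18+14-9=23
Step 2: prey: 23+11-26=8; pred: 23+10-11=22
Step 3: prey: 8+4-8=4; pred: 22+3-11=14
Step 4: prey: 4+2-2=4; pred: 14+1-7=8
Step 5: prey: 4+2-1=5; pred: 8+0-4=4
Step 6: prey: 5+2-1=6; pred: 4+0-2=2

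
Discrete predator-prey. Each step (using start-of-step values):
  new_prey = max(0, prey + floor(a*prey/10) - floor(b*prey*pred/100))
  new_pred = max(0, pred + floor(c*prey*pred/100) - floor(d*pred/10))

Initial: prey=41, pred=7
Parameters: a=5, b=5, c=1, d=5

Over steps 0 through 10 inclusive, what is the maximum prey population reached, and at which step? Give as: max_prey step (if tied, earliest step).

Answer: 117 6

Derivation:
Step 1: prey: 41+20-14=47; pred: 7+2-3=6
Step 2: prey: 47+23-14=56; pred: 6+2-3=5
Step 3: prey: 56+28-14=70; pred: 5+2-2=5
Step 4: prey: 70+35-17=88; pred: 5+3-2=6
Step 5: prey: 88+44-26=106; pred: 6+5-3=8
Step 6: prey: 106+53-42=117; pred: 8+8-4=12
Step 7: prey: 117+58-70=105; pred: 12+14-6=20
Step 8: prey: 105+52-105=52; pred: 20+21-10=31
Step 9: prey: 52+26-80=0; pred: 31+16-15=32
Step 10: prey: 0+0-0=0; pred: 32+0-16=16
Max prey = 117 at step 6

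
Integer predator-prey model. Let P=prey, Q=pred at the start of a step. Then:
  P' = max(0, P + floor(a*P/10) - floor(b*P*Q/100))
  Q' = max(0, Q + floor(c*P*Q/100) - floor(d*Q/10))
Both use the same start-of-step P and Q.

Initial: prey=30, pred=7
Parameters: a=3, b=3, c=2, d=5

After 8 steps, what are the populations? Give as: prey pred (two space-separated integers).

Answer: 14 15

Derivation:
Step 1: prey: 30+9-6=33; pred: 7+4-3=8
Step 2: prey: 33+9-7=35; pred: 8+5-4=9
Step 3: prey: 35+10-9=36; pred: 9+6-4=11
Step 4: prey: 36+10-11=35; pred: 11+7-5=13
Step 5: prey: 35+10-13=32; pred: 13+9-6=16
Step 6: prey: 32+9-15=26; pred: 16+10-8=18
Step 7: prey: 26+7-14=19; pred: 18+9-9=18
Step 8: prey: 19+5-10=14; pred: 18+6-9=15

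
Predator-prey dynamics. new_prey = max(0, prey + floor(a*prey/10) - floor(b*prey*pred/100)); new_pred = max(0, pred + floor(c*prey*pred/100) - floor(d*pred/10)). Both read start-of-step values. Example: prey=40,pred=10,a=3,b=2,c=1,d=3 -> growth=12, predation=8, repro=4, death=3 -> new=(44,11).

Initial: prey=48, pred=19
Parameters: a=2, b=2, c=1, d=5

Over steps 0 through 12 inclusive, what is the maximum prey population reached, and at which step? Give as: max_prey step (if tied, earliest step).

Answer: 60 12

Derivation:
Step 1: prey: 48+9-18=39; pred: 19+9-9=19
Step 2: prey: 39+7-14=32; pred: 19+7-9=17
Step 3: prey: 32+6-10=28; pred: 17+5-8=14
Step 4: prey: 28+5-7=26; pred: 14+3-7=10
Step 5: prey: 26+5-5=26; pred: 10+2-5=7
Step 6: prey: 26+5-3=28; pred: 7+1-3=5
Step 7: prey: 28+5-2=31; pred: 5+1-2=4
Step 8: prey: 31+6-2=35; pred: 4+1-2=3
Step 9: prey: 35+7-2=40; pred: 3+1-1=3
Step 10: prey: 40+8-2=46; pred: 3+1-1=3
Step 11: prey: 46+9-2=53; pred: 3+1-1=3
Step 12: prey: 53+10-3=60; pred: 3+1-1=3
Max prey = 60 at step 12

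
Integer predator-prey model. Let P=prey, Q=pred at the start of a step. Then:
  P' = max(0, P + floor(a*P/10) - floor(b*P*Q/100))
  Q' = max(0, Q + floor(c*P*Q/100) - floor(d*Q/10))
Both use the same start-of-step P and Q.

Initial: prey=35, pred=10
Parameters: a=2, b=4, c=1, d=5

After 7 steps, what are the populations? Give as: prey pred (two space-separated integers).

Answer: 37 1

Derivation:
Step 1: prey: 35+7-14=28; pred: 10+3-5=8
Step 2: prey: 28+5-8=25; pred: 8+2-4=6
Step 3: prey: 25+5-6=24; pred: 6+1-3=4
Step 4: prey: 24+4-3=25; pred: 4+0-2=2
Step 5: prey: 25+5-2=28; pred: 2+0-1=1
Step 6: prey: 28+5-1=32; pred: 1+0-0=1
Step 7: prey: 32+6-1=37; pred: 1+0-0=1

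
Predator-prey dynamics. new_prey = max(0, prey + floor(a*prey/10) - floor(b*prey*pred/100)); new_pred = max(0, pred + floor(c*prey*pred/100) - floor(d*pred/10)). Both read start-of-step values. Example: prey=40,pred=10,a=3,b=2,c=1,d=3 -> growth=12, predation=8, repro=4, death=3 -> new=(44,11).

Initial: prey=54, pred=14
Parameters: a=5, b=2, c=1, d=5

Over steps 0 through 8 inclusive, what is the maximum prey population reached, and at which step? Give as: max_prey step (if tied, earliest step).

Step 1: prey: 54+27-15=66; pred: 14+7-7=14
Step 2: prey: 66+33-18=81; pred: 14+9-7=16
Step 3: prey: 81+40-25=96; pred: 16+12-8=20
Step 4: prey: 96+48-38=106; pred: 20+19-10=29
Step 5: prey: 106+53-61=98; pred: 29+30-14=45
Step 6: prey: 98+49-88=59; pred: 45+44-22=67
Step 7: prey: 59+29-79=9; pred: 67+39-33=73
Step 8: prey: 9+4-13=0; pred: 73+6-36=43
Max prey = 106 at step 4

Answer: 106 4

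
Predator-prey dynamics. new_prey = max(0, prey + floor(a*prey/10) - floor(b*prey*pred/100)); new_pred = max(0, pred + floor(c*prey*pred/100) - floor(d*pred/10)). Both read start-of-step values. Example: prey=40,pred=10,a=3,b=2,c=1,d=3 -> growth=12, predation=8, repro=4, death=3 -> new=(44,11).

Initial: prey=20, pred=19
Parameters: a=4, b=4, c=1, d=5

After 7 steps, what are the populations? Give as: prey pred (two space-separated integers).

Step 1: prey: 20+8-15=13; pred: 19+3-9=13
Step 2: prey: 13+5-6=12; pred: 13+1-6=8
Step 3: prey: 12+4-3=13; pred: 8+0-4=4
Step 4: prey: 13+5-2=16; pred: 4+0-2=2
Step 5: prey: 16+6-1=21; pred: 2+0-1=1
Step 6: prey: 21+8-0=29; pred: 1+0-0=1
Step 7: prey: 29+11-1=39; pred: 1+0-0=1

Answer: 39 1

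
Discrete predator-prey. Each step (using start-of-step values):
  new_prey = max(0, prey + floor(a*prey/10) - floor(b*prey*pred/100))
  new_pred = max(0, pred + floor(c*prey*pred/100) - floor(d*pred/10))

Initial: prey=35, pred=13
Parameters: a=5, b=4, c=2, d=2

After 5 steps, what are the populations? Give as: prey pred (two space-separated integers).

Step 1: prey: 35+17-18=34; pred: 13+9-2=20
Step 2: prey: 34+17-27=24; pred: 20+13-4=29
Step 3: prey: 24+12-27=9; pred: 29+13-5=37
Step 4: prey: 9+4-13=0; pred: 37+6-7=36
Step 5: prey: 0+0-0=0; pred: 36+0-7=29

Answer: 0 29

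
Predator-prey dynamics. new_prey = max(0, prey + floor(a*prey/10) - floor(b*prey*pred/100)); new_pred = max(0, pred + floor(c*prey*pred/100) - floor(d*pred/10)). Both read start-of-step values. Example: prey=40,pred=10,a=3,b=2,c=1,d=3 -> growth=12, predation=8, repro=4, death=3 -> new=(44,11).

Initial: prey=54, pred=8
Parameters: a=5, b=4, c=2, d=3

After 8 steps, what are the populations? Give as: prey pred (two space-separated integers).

Answer: 0 16

Derivation:
Step 1: prey: 54+27-17=64; pred: 8+8-2=14
Step 2: prey: 64+32-35=61; pred: 14+17-4=27
Step 3: prey: 61+30-65=26; pred: 27+32-8=51
Step 4: prey: 26+13-53=0; pred: 51+26-15=62
Step 5: prey: 0+0-0=0; pred: 62+0-18=44
Step 6: prey: 0+0-0=0; pred: 44+0-13=31
Step 7: prey: 0+0-0=0; pred: 31+0-9=22
Step 8: prey: 0+0-0=0; pred: 22+0-6=16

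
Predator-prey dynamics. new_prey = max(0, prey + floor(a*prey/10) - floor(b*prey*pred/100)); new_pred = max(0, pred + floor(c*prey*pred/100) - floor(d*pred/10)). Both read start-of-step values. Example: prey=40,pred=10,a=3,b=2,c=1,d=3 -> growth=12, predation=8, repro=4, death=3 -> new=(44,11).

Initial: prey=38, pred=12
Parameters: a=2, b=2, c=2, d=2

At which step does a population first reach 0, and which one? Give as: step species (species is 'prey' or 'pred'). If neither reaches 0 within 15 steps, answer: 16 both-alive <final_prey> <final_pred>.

Step 1: prey: 38+7-9=36; pred: 12+9-2=19
Step 2: prey: 36+7-13=30; pred: 19+13-3=29
Step 3: prey: 30+6-17=19; pred: 29+17-5=41
Step 4: prey: 19+3-15=7; pred: 41+15-8=48
Step 5: prey: 7+1-6=2; pred: 48+6-9=45
Step 6: prey: 2+0-1=1; pred: 45+1-9=37
Step 7: prey: 1+0-0=1; pred: 37+0-7=30
Step 8: prey: 1+0-0=1; pred: 30+0-6=24
Step 9: prey: 1+0-0=1; pred: 24+0-4=20
Step 10: prey: 1+0-0=1; pred: 20+0-4=16
Step 11: prey: 1+0-0=1; pred: 16+0-3=13
Step 12: prey: 1+0-0=1; pred: 13+0-2=11
Step 13: prey: 1+0-0=1; pred: 11+0-2=9
Step 14: prey: 1+0-0=1; pred: 9+0-1=8
Step 15: prey: 1+0-0=1; pred: 8+0-1=7
No extinction within 15 steps

Answer: 16 both-alive 1 7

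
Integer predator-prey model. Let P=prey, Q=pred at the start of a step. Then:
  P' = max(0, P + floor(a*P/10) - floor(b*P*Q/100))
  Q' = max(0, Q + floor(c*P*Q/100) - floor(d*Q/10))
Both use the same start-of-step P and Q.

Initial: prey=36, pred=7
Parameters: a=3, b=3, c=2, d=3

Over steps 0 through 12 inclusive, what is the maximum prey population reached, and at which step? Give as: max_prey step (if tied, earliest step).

Step 1: prey: 36+10-7=39; pred: 7+5-2=10
Step 2: prey: 39+11-11=39; pred: 10+7-3=14
Step 3: prey: 39+11-16=34; pred: 14+10-4=20
Step 4: prey: 34+10-20=24; pred: 20+13-6=27
Step 5: prey: 24+7-19=12; pred: 27+12-8=31
Step 6: prey: 12+3-11=4; pred: 31+7-9=29
Step 7: prey: 4+1-3=2; pred: 29+2-8=23
Step 8: prey: 2+0-1=1; pred: 23+0-6=17
Step 9: prey: 1+0-0=1; pred: 17+0-5=12
Step 10: prey: 1+0-0=1; pred: 12+0-3=9
Step 11: prey: 1+0-0=1; pred: 9+0-2=7
Step 12: prey: 1+0-0=1; pred: 7+0-2=5
Max prey = 39 at step 1

Answer: 39 1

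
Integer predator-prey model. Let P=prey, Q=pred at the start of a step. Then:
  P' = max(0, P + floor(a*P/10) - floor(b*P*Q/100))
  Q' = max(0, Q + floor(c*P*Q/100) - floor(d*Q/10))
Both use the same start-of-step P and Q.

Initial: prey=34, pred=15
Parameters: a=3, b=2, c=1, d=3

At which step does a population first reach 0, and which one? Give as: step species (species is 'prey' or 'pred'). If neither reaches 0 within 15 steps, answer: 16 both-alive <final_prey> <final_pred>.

Answer: 16 both-alive 28 16

Derivation:
Step 1: prey: 34+10-10=34; pred: 15+5-4=16
Step 2: prey: 34+10-10=34; pred: 16+5-4=17
Step 3: prey: 34+10-11=33; pred: 17+5-5=17
Step 4: prey: 33+9-11=31; pred: 17+5-5=17
Step 5: prey: 31+9-10=30; pred: 17+5-5=17
Step 6: prey: 30+9-10=29; pred: 17+5-5=17
Step 7: prey: 29+8-9=28; pred: 17+4-5=16
Step 8: prey: 28+8-8=28; pred: 16+4-4=16
Steps 9-15: state stable at prey=28, pred=16 (no change)
No extinction within 15 steps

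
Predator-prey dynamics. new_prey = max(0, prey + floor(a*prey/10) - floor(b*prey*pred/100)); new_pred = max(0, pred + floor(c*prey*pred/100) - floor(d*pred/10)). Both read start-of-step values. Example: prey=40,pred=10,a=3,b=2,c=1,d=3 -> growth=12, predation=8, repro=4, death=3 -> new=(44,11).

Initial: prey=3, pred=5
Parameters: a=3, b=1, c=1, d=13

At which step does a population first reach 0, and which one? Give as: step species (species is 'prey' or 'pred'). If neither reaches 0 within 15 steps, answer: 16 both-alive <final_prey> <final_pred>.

Answer: 1 pred

Derivation:
Step 1: prey: 3+0-0=3; pred: 5+0-6=0
First extinction: pred at step 1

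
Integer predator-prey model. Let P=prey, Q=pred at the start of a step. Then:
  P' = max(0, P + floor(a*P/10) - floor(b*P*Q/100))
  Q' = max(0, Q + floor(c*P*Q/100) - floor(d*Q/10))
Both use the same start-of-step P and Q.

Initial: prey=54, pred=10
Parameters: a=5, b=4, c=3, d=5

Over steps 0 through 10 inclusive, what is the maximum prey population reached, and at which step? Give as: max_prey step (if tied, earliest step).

Answer: 60 1

Derivation:
Step 1: prey: 54+27-21=60; pred: 10+16-5=21
Step 2: prey: 60+30-50=40; pred: 21+37-10=48
Step 3: prey: 40+20-76=0; pred: 48+57-24=81
Step 4: prey: 0+0-0=0; pred: 81+0-40=41
Step 5: prey: 0+0-0=0; pred: 41+0-20=21
Step 6: prey: 0+0-0=0; pred: 21+0-10=11
Step 7: prey: 0+0-0=0; pred: 11+0-5=6
Step 8: prey: 0+0-0=0; pred: 6+0-3=3
Step 9: prey: 0+0-0=0; pred: 3+0-1=2
Step 10: prey: 0+0-0=0; pred: 2+0-1=1
Max prey = 60 at step 1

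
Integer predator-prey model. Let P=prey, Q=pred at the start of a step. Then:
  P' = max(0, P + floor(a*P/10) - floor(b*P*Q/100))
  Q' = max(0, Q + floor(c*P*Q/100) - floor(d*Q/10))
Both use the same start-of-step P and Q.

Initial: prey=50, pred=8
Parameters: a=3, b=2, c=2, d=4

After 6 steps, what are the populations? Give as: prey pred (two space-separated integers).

Answer: 0 44

Derivation:
Step 1: prey: 50+15-8=57; pred: 8+8-3=13
Step 2: prey: 57+17-14=60; pred: 13+14-5=22
Step 3: prey: 60+18-26=52; pred: 22+26-8=40
Step 4: prey: 52+15-41=26; pred: 40+41-16=65
Step 5: prey: 26+7-33=0; pred: 65+33-26=72
Step 6: prey: 0+0-0=0; pred: 72+0-28=44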